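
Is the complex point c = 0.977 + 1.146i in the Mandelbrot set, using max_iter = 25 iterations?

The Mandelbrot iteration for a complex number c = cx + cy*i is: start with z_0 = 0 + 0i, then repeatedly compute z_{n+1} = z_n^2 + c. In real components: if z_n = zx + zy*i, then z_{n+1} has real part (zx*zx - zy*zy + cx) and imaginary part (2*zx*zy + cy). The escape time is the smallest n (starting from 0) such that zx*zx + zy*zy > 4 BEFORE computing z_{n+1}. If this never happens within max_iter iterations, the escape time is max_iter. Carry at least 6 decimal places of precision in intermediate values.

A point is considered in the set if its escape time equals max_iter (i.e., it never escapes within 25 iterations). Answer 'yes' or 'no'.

z_0 = 0 + 0i, c = 0.9770 + 1.1460i
Iter 1: z = 0.9770 + 1.1460i, |z|^2 = 2.2678
Iter 2: z = 0.6182 + 3.3853i, |z|^2 = 11.8423
Escaped at iteration 2

Answer: no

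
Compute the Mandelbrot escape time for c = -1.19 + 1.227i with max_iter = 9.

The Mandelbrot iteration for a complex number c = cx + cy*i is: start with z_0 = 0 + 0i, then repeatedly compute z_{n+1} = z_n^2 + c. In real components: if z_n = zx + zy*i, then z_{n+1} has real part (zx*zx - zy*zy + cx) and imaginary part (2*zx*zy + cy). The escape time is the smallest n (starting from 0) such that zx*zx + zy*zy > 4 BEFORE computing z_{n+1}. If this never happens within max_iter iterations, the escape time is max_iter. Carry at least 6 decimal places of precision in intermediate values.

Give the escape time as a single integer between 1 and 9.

z_0 = 0 + 0i, c = -1.1900 + 1.2270i
Iter 1: z = -1.1900 + 1.2270i, |z|^2 = 2.9216
Iter 2: z = -1.2794 + -1.6933i, |z|^2 = 4.5041
Escaped at iteration 2

Answer: 2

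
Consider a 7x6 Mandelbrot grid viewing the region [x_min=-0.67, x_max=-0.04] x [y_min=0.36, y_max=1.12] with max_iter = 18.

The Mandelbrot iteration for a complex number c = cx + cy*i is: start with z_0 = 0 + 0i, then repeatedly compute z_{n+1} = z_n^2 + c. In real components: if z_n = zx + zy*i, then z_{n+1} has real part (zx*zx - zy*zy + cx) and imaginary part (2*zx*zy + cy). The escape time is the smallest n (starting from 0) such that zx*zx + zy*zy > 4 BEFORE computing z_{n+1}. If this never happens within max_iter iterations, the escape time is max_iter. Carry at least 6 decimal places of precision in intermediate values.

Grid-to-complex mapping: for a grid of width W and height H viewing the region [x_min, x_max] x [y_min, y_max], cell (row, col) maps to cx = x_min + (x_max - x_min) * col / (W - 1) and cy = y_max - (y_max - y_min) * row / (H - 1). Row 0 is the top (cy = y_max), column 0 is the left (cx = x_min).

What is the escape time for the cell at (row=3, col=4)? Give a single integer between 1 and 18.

Answer: 17

Derivation:
z_0 = 0 + 0i, c = -0.2500 + 0.6640i
Iter 1: z = -0.2500 + 0.6640i, |z|^2 = 0.5034
Iter 2: z = -0.6284 + 0.3320i, |z|^2 = 0.5051
Iter 3: z = 0.0347 + 0.2467i, |z|^2 = 0.0621
Iter 4: z = -0.3097 + 0.6811i, |z|^2 = 0.5598
Iter 5: z = -0.6180 + 0.2421i, |z|^2 = 0.4406
Iter 6: z = 0.0733 + 0.3647i, |z|^2 = 0.1384
Iter 7: z = -0.3776 + 0.7175i, |z|^2 = 0.6574
Iter 8: z = -0.6221 + 0.1221i, |z|^2 = 0.4020
Iter 9: z = 0.1221 + 0.5120i, |z|^2 = 0.2771
Iter 10: z = -0.4973 + 0.7891i, |z|^2 = 0.8699
Iter 11: z = -0.6254 + -0.1208i, |z|^2 = 0.4057
Iter 12: z = 0.1265 + 0.8151i, |z|^2 = 0.6803
Iter 13: z = -0.8983 + 0.8702i, |z|^2 = 1.5642
Iter 14: z = -0.2002 + -0.8994i, |z|^2 = 0.8490
Iter 15: z = -1.0188 + 1.0242i, |z|^2 = 2.0871
Iter 16: z = -0.2609 + -1.4230i, |z|^2 = 2.0931
Iter 17: z = -2.2069 + 1.4067i, |z|^2 = 6.8491
Escaped at iteration 17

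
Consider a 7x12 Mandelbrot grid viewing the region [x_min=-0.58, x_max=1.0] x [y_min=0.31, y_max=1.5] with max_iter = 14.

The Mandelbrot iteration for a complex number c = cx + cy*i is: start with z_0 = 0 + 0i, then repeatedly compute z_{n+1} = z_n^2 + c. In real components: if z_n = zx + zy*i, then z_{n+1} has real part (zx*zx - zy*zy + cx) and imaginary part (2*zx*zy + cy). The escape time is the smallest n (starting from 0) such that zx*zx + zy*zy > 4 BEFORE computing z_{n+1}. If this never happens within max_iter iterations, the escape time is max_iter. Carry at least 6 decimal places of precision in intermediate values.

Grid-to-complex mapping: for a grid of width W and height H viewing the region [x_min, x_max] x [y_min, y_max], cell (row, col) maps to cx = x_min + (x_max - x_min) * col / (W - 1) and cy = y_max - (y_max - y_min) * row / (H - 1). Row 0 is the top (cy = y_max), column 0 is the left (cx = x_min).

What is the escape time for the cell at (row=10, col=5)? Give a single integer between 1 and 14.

Answer: 3

Derivation:
z_0 = 0 + 0i, c = 0.7367 + 0.4182i
Iter 1: z = 0.7367 + 0.4182i, |z|^2 = 0.7176
Iter 2: z = 1.1045 + 1.0343i, |z|^2 = 2.2896
Iter 3: z = 0.8867 + 2.7029i, |z|^2 = 8.0919
Escaped at iteration 3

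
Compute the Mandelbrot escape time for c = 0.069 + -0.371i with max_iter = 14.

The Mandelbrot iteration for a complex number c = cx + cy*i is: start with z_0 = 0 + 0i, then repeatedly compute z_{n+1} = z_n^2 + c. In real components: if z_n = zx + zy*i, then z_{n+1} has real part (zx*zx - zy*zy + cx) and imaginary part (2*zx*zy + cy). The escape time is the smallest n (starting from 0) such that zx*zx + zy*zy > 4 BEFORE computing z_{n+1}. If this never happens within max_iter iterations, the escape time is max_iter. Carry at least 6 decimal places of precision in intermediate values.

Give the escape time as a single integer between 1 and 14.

Answer: 14

Derivation:
z_0 = 0 + 0i, c = 0.0690 + -0.3710i
Iter 1: z = 0.0690 + -0.3710i, |z|^2 = 0.1424
Iter 2: z = -0.0639 + -0.4222i, |z|^2 = 0.1823
Iter 3: z = -0.1052 + -0.3171i, |z|^2 = 0.1116
Iter 4: z = -0.0205 + -0.3043i, |z|^2 = 0.0930
Iter 5: z = -0.0232 + -0.3585i, |z|^2 = 0.1291
Iter 6: z = -0.0590 + -0.3544i, |z|^2 = 0.1291
Iter 7: z = -0.0531 + -0.3292i, |z|^2 = 0.1112
Iter 8: z = -0.0365 + -0.3360i, |z|^2 = 0.1143
Iter 9: z = -0.0426 + -0.3464i, |z|^2 = 0.1218
Iter 10: z = -0.0492 + -0.3415i, |z|^2 = 0.1190
Iter 11: z = -0.0452 + -0.3374i, |z|^2 = 0.1159
Iter 12: z = -0.0428 + -0.3405i, |z|^2 = 0.1178
Iter 13: z = -0.0451 + -0.3419i, |z|^2 = 0.1189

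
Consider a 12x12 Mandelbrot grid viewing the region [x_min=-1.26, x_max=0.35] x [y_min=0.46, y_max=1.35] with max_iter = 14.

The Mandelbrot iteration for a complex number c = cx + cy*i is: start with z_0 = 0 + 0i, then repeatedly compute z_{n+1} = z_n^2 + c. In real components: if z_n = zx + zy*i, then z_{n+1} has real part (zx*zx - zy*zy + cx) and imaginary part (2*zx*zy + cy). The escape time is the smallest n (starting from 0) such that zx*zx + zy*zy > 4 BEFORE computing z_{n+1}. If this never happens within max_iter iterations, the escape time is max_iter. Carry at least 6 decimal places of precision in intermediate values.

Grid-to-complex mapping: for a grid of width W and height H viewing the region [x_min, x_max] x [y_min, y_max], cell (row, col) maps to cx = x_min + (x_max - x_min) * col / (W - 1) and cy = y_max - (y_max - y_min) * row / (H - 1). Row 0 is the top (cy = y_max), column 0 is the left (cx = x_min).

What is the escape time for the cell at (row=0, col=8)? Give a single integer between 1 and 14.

z_0 = 0 + 0i, c = -0.0891 + 1.3500i
Iter 1: z = -0.0891 + 1.3500i, |z|^2 = 1.8304
Iter 2: z = -1.9037 + 1.1095i, |z|^2 = 4.8548
Escaped at iteration 2

Answer: 2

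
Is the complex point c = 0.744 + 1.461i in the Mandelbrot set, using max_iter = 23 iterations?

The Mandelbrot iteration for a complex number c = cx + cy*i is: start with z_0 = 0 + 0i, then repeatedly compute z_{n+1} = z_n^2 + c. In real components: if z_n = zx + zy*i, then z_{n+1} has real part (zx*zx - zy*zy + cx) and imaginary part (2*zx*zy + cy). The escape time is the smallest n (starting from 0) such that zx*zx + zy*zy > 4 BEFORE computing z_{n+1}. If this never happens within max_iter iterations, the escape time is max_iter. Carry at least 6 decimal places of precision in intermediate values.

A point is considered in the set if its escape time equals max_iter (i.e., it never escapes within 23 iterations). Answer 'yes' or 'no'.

z_0 = 0 + 0i, c = 0.7440 + 1.4610i
Iter 1: z = 0.7440 + 1.4610i, |z|^2 = 2.6881
Iter 2: z = -0.8370 + 3.6350i, |z|^2 = 13.9135
Escaped at iteration 2

Answer: no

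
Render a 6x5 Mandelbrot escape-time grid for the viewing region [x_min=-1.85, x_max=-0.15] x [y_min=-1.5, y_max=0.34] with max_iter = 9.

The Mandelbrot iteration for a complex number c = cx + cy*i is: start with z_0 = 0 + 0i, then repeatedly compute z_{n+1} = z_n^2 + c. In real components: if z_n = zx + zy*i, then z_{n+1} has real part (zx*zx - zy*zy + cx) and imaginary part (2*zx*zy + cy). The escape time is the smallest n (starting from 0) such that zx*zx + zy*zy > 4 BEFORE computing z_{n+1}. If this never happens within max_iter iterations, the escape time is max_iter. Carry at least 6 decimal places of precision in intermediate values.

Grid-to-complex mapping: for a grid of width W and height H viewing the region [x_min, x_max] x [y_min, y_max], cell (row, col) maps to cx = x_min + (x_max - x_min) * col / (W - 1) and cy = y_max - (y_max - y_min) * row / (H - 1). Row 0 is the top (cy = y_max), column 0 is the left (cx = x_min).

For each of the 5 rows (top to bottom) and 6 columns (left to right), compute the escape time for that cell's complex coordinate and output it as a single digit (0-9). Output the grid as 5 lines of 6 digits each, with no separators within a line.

Answer: 349899
469999
334599
123349
112222

Derivation:
(row=0, col=0): c = -1.8500 + 0.3400i → escape time 3
(row=0, col=1): c = -1.5100 + 0.3400i → escape time 4
(row=0, col=2): c = -1.1700 + 0.3400i → escape time 9
(row=0, col=3): c = -0.8300 + 0.3400i → escape time 8
(row=0, col=4): c = -0.4900 + 0.3400i → escape time 9
(row=0, col=5): c = -0.1500 + 0.3400i → escape time 9
(row=1, col=0): c = -1.8500 + -0.1200i → escape time 4
(row=1, col=1): c = -1.5100 + -0.1200i → escape time 6
(row=1, col=2): c = -1.1700 + -0.1200i → escape time 9
(row=1, col=3): c = -0.8300 + -0.1200i → escape time 9
(row=1, col=4): c = -0.4900 + -0.1200i → escape time 9
(row=1, col=5): c = -0.1500 + -0.1200i → escape time 9
(row=2, col=0): c = -1.8500 + -0.5800i → escape time 3
(row=2, col=1): c = -1.5100 + -0.5800i → escape time 3
(row=2, col=2): c = -1.1700 + -0.5800i → escape time 4
(row=2, col=3): c = -0.8300 + -0.5800i → escape time 5
(row=2, col=4): c = -0.4900 + -0.5800i → escape time 9
(row=2, col=5): c = -0.1500 + -0.5800i → escape time 9
(row=3, col=0): c = -1.8500 + -1.0400i → escape time 1
(row=3, col=1): c = -1.5100 + -1.0400i → escape time 2
(row=3, col=2): c = -1.1700 + -1.0400i → escape time 3
(row=3, col=3): c = -0.8300 + -1.0400i → escape time 3
(row=3, col=4): c = -0.4900 + -1.0400i → escape time 4
(row=3, col=5): c = -0.1500 + -1.0400i → escape time 9
(row=4, col=0): c = -1.8500 + -1.5000i → escape time 1
(row=4, col=1): c = -1.5100 + -1.5000i → escape time 1
(row=4, col=2): c = -1.1700 + -1.5000i → escape time 2
(row=4, col=3): c = -0.8300 + -1.5000i → escape time 2
(row=4, col=4): c = -0.4900 + -1.5000i → escape time 2
(row=4, col=5): c = -0.1500 + -1.5000i → escape time 2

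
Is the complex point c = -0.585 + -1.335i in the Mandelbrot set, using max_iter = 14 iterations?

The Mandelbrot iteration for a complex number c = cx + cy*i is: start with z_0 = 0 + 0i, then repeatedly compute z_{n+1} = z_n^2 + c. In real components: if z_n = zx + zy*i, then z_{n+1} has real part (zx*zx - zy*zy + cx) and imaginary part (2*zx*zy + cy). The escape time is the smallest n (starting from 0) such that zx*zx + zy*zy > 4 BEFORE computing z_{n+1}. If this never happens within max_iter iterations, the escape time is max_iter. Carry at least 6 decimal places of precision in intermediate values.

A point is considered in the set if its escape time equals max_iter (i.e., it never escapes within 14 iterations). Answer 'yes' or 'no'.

Answer: no

Derivation:
z_0 = 0 + 0i, c = -0.5850 + -1.3350i
Iter 1: z = -0.5850 + -1.3350i, |z|^2 = 2.1244
Iter 2: z = -2.0250 + 0.2269i, |z|^2 = 4.1521
Escaped at iteration 2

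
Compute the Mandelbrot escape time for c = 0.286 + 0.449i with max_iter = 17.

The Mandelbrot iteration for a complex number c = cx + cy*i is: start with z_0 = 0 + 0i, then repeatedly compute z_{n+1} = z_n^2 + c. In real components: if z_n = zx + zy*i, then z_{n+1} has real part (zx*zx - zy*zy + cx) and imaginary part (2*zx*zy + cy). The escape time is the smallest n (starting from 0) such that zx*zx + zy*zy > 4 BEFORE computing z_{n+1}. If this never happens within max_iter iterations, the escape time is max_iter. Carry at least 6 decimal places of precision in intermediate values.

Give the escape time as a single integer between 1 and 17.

Answer: 17

Derivation:
z_0 = 0 + 0i, c = 0.2860 + 0.4490i
Iter 1: z = 0.2860 + 0.4490i, |z|^2 = 0.2834
Iter 2: z = 0.1662 + 0.7058i, |z|^2 = 0.5258
Iter 3: z = -0.1846 + 0.6836i, |z|^2 = 0.5014
Iter 4: z = -0.1473 + 0.1966i, |z|^2 = 0.0604
Iter 5: z = 0.2690 + 0.3911i, |z|^2 = 0.2253
Iter 6: z = 0.2054 + 0.6594i, |z|^2 = 0.4770
Iter 7: z = -0.1066 + 0.7199i, |z|^2 = 0.5296
Iter 8: z = -0.2209 + 0.2955i, |z|^2 = 0.1361
Iter 9: z = 0.2475 + 0.3185i, |z|^2 = 0.1627
Iter 10: z = 0.2458 + 0.6066i, |z|^2 = 0.4284
Iter 11: z = -0.0216 + 0.7473i, |z|^2 = 0.5589
Iter 12: z = -0.2719 + 0.4168i, |z|^2 = 0.2477
Iter 13: z = 0.1863 + 0.2223i, |z|^2 = 0.0841
Iter 14: z = 0.2713 + 0.5318i, |z|^2 = 0.3564
Iter 15: z = 0.0768 + 0.7375i, |z|^2 = 0.5498
Iter 16: z = -0.2521 + 0.5622i, |z|^2 = 0.3796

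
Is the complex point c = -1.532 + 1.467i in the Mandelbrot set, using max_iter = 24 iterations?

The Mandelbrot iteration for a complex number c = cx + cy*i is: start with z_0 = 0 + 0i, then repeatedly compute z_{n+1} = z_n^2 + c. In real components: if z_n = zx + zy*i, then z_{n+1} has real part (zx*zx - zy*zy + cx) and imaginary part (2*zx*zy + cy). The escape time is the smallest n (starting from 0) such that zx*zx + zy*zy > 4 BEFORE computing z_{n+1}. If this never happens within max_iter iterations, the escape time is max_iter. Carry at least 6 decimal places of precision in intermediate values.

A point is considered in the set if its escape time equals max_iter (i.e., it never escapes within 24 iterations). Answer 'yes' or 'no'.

Answer: no

Derivation:
z_0 = 0 + 0i, c = -1.5320 + 1.4670i
Iter 1: z = -1.5320 + 1.4670i, |z|^2 = 4.4991
Escaped at iteration 1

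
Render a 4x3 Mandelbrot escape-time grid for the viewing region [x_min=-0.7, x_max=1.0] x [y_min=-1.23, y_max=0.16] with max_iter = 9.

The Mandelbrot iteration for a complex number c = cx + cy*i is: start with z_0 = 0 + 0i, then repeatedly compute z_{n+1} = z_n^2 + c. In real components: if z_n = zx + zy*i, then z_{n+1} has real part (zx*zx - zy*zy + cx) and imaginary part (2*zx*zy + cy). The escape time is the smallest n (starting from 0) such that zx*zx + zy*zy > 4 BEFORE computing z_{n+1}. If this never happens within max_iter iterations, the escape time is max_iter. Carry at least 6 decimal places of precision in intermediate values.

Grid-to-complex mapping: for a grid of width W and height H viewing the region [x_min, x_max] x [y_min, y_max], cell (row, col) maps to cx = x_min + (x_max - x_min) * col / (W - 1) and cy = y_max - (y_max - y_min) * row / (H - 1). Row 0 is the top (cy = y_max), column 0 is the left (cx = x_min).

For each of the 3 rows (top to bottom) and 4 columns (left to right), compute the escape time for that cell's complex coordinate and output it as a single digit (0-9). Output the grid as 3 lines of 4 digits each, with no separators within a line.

(row=0, col=0): c = -0.7000 + 0.1600i → escape time 9
(row=0, col=1): c = -0.1333 + 0.1600i → escape time 9
(row=0, col=2): c = 0.4333 + 0.1600i → escape time 7
(row=0, col=3): c = 1.0000 + 0.1600i → escape time 2
(row=1, col=0): c = -0.7000 + -0.5350i → escape time 7
(row=1, col=1): c = -0.1333 + -0.5350i → escape time 9
(row=1, col=2): c = 0.4333 + -0.5350i → escape time 6
(row=1, col=3): c = 1.0000 + -0.5350i → escape time 2
(row=2, col=0): c = -0.7000 + -1.2300i → escape time 3
(row=2, col=1): c = -0.1333 + -1.2300i → escape time 3
(row=2, col=2): c = 0.4333 + -1.2300i → escape time 2
(row=2, col=3): c = 1.0000 + -1.2300i → escape time 2

Answer: 9972
7962
3322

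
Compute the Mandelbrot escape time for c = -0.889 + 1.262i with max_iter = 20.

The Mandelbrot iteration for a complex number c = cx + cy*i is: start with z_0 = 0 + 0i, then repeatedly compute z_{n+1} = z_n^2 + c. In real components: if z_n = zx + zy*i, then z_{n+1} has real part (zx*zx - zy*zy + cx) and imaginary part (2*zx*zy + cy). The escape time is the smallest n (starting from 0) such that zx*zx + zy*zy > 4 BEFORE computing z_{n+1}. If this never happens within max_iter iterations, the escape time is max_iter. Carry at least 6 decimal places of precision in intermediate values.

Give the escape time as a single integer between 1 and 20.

Answer: 3

Derivation:
z_0 = 0 + 0i, c = -0.8890 + 1.2620i
Iter 1: z = -0.8890 + 1.2620i, |z|^2 = 2.3830
Iter 2: z = -1.6913 + -0.9818i, |z|^2 = 3.8246
Iter 3: z = 1.0076 + 4.5832i, |z|^2 = 22.0210
Escaped at iteration 3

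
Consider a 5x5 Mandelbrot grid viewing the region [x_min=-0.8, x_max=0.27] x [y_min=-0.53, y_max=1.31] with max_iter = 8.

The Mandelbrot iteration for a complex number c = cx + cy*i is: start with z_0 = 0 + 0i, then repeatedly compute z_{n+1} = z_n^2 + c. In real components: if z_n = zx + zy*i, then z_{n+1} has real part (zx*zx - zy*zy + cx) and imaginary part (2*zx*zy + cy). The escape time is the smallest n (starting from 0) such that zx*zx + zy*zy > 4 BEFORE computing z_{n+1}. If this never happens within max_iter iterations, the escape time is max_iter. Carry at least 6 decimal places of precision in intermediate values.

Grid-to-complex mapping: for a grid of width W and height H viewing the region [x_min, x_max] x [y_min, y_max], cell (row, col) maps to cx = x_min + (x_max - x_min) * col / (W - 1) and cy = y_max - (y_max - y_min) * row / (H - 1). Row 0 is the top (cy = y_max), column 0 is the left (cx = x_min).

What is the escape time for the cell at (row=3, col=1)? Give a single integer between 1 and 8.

z_0 = 0 + 0i, c = -0.5325 + -0.0700i
Iter 1: z = -0.5325 + -0.0700i, |z|^2 = 0.2885
Iter 2: z = -0.2538 + 0.0045i, |z|^2 = 0.0645
Iter 3: z = -0.4681 + -0.0723i, |z|^2 = 0.2243
Iter 4: z = -0.3186 + -0.0023i, |z|^2 = 0.1015
Iter 5: z = -0.4310 + -0.0685i, |z|^2 = 0.1904
Iter 6: z = -0.3515 + -0.0109i, |z|^2 = 0.1236
Iter 7: z = -0.4091 + -0.0623i, |z|^2 = 0.1712

Answer: 8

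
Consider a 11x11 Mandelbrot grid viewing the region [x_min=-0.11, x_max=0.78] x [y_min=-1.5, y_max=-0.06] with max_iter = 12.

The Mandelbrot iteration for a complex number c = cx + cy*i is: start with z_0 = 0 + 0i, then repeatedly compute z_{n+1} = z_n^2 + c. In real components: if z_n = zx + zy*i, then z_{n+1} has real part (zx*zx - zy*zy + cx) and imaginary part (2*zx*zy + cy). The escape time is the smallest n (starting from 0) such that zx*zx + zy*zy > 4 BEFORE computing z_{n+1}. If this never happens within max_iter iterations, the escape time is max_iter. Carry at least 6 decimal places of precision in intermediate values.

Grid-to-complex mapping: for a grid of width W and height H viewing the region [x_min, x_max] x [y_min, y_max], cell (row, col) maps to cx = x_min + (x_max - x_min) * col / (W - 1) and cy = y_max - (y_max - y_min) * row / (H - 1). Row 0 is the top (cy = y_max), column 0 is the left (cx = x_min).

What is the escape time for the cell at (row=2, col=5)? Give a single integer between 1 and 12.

z_0 = 0 + 0i, c = 0.3350 + -0.3480i
Iter 1: z = 0.3350 + -0.3480i, |z|^2 = 0.2333
Iter 2: z = 0.3261 + -0.5812i, |z|^2 = 0.4441
Iter 3: z = 0.1036 + -0.7271i, |z|^2 = 0.5393
Iter 4: z = -0.1829 + -0.4987i, |z|^2 = 0.2821
Iter 5: z = 0.1198 + -0.1656i, |z|^2 = 0.0418
Iter 6: z = 0.3219 + -0.3877i, |z|^2 = 0.2539
Iter 7: z = 0.2883 + -0.5976i, |z|^2 = 0.4403
Iter 8: z = 0.0610 + -0.6926i, |z|^2 = 0.4835
Iter 9: z = -0.1410 + -0.4325i, |z|^2 = 0.2070
Iter 10: z = 0.1678 + -0.2260i, |z|^2 = 0.0792
Iter 11: z = 0.3121 + -0.4239i, |z|^2 = 0.2770

Answer: 12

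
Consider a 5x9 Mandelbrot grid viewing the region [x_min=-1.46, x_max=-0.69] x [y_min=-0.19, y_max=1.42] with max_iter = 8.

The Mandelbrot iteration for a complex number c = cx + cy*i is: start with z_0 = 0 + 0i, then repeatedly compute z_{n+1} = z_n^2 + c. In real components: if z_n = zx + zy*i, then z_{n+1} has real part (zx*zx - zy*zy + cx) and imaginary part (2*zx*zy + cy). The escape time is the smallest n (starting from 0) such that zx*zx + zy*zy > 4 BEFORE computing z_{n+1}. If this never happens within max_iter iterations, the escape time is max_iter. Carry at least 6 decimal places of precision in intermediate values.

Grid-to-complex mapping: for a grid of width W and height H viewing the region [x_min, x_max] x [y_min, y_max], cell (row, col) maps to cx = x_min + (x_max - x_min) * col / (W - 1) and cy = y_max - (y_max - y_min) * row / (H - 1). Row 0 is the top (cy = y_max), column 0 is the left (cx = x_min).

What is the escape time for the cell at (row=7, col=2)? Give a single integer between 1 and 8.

Answer: 8

Derivation:
z_0 = 0 + 0i, c = -1.0750 + 0.0112i
Iter 1: z = -1.0750 + 0.0112i, |z|^2 = 1.1558
Iter 2: z = 0.0805 + -0.0129i, |z|^2 = 0.0066
Iter 3: z = -1.0687 + 0.0092i, |z|^2 = 1.1422
Iter 4: z = 0.0670 + -0.0083i, |z|^2 = 0.0046
Iter 5: z = -1.0706 + 0.0101i, |z|^2 = 1.1462
Iter 6: z = 0.0710 + -0.0104i, |z|^2 = 0.0052
Iter 7: z = -1.0701 + 0.0098i, |z|^2 = 1.1451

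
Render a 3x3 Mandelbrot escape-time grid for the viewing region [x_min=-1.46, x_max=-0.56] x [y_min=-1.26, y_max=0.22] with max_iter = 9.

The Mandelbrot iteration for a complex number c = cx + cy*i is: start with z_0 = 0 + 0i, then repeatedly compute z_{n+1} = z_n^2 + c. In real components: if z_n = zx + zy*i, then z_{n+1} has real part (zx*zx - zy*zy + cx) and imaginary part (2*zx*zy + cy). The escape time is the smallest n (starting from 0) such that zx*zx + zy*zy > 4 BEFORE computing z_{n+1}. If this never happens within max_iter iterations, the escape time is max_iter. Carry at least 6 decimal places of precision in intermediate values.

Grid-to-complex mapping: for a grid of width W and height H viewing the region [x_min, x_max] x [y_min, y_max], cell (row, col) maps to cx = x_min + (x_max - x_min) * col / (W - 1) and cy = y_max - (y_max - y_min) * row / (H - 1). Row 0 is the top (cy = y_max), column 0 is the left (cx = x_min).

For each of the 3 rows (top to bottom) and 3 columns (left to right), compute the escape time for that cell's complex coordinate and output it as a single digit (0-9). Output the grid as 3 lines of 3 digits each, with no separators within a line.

(row=0, col=0): c = -1.4600 + 0.2200i → escape time 5
(row=0, col=1): c = -1.0100 + 0.2200i → escape time 9
(row=0, col=2): c = -0.5600 + 0.2200i → escape time 9
(row=1, col=0): c = -1.4600 + -0.5200i → escape time 3
(row=1, col=1): c = -1.0100 + -0.5200i → escape time 5
(row=1, col=2): c = -0.5600 + -0.5200i → escape time 9
(row=2, col=0): c = -1.4600 + -1.2600i → escape time 2
(row=2, col=1): c = -1.0100 + -1.2600i → escape time 2
(row=2, col=2): c = -0.5600 + -1.2600i → escape time 3

Answer: 599
359
223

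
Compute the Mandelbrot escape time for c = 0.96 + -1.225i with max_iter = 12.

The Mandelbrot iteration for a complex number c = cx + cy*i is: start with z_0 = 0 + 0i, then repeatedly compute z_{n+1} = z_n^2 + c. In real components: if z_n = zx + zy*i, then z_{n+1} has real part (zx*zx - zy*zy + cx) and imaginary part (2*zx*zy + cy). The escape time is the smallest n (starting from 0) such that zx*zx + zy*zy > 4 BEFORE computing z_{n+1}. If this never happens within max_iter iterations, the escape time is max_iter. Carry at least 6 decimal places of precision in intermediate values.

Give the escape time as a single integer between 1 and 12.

z_0 = 0 + 0i, c = 0.9600 + -1.2250i
Iter 1: z = 0.9600 + -1.2250i, |z|^2 = 2.4222
Iter 2: z = 0.3810 + -3.5770i, |z|^2 = 12.9401
Escaped at iteration 2

Answer: 2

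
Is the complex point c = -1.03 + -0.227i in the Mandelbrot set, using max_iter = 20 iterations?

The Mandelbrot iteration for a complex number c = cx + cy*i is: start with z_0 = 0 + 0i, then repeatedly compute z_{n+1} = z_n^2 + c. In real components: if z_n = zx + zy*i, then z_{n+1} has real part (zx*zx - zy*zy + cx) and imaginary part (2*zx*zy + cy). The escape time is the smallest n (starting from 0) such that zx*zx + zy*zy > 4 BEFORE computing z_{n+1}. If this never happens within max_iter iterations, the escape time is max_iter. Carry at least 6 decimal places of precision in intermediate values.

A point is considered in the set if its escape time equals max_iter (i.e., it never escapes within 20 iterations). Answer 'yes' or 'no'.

Answer: yes

Derivation:
z_0 = 0 + 0i, c = -1.0300 + -0.2270i
Iter 1: z = -1.0300 + -0.2270i, |z|^2 = 1.1124
Iter 2: z = -0.0206 + 0.2406i, |z|^2 = 0.0583
Iter 3: z = -1.0875 + -0.2369i, |z|^2 = 1.2387
Iter 4: z = 0.0965 + 0.2883i, |z|^2 = 0.0924
Iter 5: z = -1.1038 + -0.1714i, |z|^2 = 1.2478
Iter 6: z = 0.1590 + 0.1513i, |z|^2 = 0.0482
Iter 7: z = -1.0276 + -0.1789i, |z|^2 = 1.0880
Iter 8: z = -0.0060 + 0.1406i, |z|^2 = 0.0198
Iter 9: z = -1.0497 + -0.2287i, |z|^2 = 1.1542
Iter 10: z = 0.0196 + 0.2531i, |z|^2 = 0.0645
Iter 11: z = -1.0937 + -0.2171i, |z|^2 = 1.2433
Iter 12: z = 0.1190 + 0.2478i, |z|^2 = 0.0756
Iter 13: z = -1.0772 + -0.1680i, |z|^2 = 1.1886
Iter 14: z = 0.1022 + 0.1350i, |z|^2 = 0.0287
Iter 15: z = -1.0378 + -0.1994i, |z|^2 = 1.1167
Iter 16: z = 0.0072 + 0.1869i, |z|^2 = 0.0350
Iter 17: z = -1.0649 + -0.2243i, |z|^2 = 1.1843
Iter 18: z = 0.0537 + 0.2507i, |z|^2 = 0.0657
Iter 19: z = -1.0900 + -0.2001i, |z|^2 = 1.2281
Did not escape in 20 iterations → in set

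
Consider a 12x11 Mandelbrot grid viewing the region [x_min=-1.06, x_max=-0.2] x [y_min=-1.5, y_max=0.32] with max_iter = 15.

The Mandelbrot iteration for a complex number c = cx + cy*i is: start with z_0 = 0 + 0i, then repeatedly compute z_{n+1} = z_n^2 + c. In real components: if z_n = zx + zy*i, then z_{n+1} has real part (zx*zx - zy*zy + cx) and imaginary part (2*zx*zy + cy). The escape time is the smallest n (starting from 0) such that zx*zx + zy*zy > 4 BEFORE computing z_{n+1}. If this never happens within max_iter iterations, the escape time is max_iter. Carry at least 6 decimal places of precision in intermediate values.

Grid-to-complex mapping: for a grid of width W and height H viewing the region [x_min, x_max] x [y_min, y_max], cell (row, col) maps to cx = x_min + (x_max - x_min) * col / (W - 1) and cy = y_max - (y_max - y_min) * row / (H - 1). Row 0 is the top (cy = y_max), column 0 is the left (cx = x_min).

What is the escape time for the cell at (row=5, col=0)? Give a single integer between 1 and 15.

Answer: 4

Derivation:
z_0 = 0 + 0i, c = -1.0600 + -0.5900i
Iter 1: z = -1.0600 + -0.5900i, |z|^2 = 1.4717
Iter 2: z = -0.2845 + 0.6608i, |z|^2 = 0.5176
Iter 3: z = -1.4157 + -0.9660i, |z|^2 = 2.9374
Iter 4: z = 0.0111 + 2.1452i, |z|^2 = 4.6018
Escaped at iteration 4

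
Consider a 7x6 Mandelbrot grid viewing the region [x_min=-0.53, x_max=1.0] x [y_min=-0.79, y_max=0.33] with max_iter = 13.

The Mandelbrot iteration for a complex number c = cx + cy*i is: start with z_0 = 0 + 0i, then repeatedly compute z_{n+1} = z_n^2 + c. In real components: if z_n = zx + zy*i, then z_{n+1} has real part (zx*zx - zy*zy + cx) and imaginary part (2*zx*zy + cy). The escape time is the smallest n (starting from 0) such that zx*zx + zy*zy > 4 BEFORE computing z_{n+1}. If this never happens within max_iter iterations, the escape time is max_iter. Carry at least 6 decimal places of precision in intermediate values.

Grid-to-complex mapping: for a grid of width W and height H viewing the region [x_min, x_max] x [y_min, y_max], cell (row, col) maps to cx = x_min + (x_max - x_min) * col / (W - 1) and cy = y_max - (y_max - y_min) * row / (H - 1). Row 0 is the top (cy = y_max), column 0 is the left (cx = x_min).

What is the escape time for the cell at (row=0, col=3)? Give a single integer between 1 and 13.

Answer: 13

Derivation:
z_0 = 0 + 0i, c = 0.2350 + 0.3300i
Iter 1: z = 0.2350 + 0.3300i, |z|^2 = 0.1641
Iter 2: z = 0.1813 + 0.4851i, |z|^2 = 0.2682
Iter 3: z = 0.0326 + 0.5059i, |z|^2 = 0.2570
Iter 4: z = -0.0199 + 0.3629i, |z|^2 = 0.1321
Iter 5: z = 0.1037 + 0.3156i, |z|^2 = 0.1103
Iter 6: z = 0.1462 + 0.3954i, |z|^2 = 0.1777
Iter 7: z = 0.1000 + 0.4456i, |z|^2 = 0.2086
Iter 8: z = 0.0464 + 0.4191i, |z|^2 = 0.1778
Iter 9: z = 0.0615 + 0.3689i, |z|^2 = 0.1399
Iter 10: z = 0.1027 + 0.3754i, |z|^2 = 0.1514
Iter 11: z = 0.1046 + 0.4071i, |z|^2 = 0.1767
Iter 12: z = 0.0802 + 0.4152i, |z|^2 = 0.1788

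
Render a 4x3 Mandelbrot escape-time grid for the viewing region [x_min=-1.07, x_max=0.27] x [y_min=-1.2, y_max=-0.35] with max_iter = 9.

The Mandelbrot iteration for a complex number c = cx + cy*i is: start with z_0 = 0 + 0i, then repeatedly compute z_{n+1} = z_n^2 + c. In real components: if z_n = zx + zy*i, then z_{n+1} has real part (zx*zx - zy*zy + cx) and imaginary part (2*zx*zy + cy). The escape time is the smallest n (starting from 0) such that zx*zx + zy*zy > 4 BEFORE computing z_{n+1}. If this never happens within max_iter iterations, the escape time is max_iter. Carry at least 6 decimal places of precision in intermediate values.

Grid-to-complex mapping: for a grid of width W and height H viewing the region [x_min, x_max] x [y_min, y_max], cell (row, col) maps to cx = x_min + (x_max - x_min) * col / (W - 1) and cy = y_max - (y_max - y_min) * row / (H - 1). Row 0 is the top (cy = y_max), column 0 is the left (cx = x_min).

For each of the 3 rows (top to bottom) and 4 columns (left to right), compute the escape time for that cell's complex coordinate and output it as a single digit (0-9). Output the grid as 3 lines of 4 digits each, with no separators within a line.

Answer: 9999
3495
3332

Derivation:
(row=0, col=0): c = -1.0700 + -0.3500i → escape time 9
(row=0, col=1): c = -0.6233 + -0.3500i → escape time 9
(row=0, col=2): c = -0.1767 + -0.3500i → escape time 9
(row=0, col=3): c = 0.2700 + -0.3500i → escape time 9
(row=1, col=0): c = -1.0700 + -0.7750i → escape time 3
(row=1, col=1): c = -0.6233 + -0.7750i → escape time 4
(row=1, col=2): c = -0.1767 + -0.7750i → escape time 9
(row=1, col=3): c = 0.2700 + -0.7750i → escape time 5
(row=2, col=0): c = -1.0700 + -1.2000i → escape time 3
(row=2, col=1): c = -0.6233 + -1.2000i → escape time 3
(row=2, col=2): c = -0.1767 + -1.2000i → escape time 3
(row=2, col=3): c = 0.2700 + -1.2000i → escape time 2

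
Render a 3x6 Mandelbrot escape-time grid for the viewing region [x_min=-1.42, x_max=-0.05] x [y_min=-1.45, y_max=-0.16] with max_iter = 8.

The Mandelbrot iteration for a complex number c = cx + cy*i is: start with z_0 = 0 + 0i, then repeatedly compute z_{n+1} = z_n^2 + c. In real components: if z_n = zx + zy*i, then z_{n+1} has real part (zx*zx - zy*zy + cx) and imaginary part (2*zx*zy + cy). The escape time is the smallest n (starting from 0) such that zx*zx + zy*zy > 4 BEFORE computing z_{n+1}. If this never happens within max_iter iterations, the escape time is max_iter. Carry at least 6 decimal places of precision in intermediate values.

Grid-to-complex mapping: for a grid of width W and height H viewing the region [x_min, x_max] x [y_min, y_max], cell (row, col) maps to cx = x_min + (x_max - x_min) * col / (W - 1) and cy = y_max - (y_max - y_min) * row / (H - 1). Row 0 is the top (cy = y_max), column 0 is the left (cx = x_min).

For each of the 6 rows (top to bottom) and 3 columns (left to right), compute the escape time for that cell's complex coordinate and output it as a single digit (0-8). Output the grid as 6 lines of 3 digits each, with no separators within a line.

Answer: 888
488
358
348
233
122

Derivation:
(row=0, col=0): c = -1.4200 + -0.1600i → escape time 8
(row=0, col=1): c = -0.7350 + -0.1600i → escape time 8
(row=0, col=2): c = -0.0500 + -0.1600i → escape time 8
(row=1, col=0): c = -1.4200 + -0.4180i → escape time 4
(row=1, col=1): c = -0.7350 + -0.4180i → escape time 8
(row=1, col=2): c = -0.0500 + -0.4180i → escape time 8
(row=2, col=0): c = -1.4200 + -0.6760i → escape time 3
(row=2, col=1): c = -0.7350 + -0.6760i → escape time 5
(row=2, col=2): c = -0.0500 + -0.6760i → escape time 8
(row=3, col=0): c = -1.4200 + -0.9340i → escape time 3
(row=3, col=1): c = -0.7350 + -0.9340i → escape time 4
(row=3, col=2): c = -0.0500 + -0.9340i → escape time 8
(row=4, col=0): c = -1.4200 + -1.1920i → escape time 2
(row=4, col=1): c = -0.7350 + -1.1920i → escape time 3
(row=4, col=2): c = -0.0500 + -1.1920i → escape time 3
(row=5, col=0): c = -1.4200 + -1.4500i → escape time 1
(row=5, col=1): c = -0.7350 + -1.4500i → escape time 2
(row=5, col=2): c = -0.0500 + -1.4500i → escape time 2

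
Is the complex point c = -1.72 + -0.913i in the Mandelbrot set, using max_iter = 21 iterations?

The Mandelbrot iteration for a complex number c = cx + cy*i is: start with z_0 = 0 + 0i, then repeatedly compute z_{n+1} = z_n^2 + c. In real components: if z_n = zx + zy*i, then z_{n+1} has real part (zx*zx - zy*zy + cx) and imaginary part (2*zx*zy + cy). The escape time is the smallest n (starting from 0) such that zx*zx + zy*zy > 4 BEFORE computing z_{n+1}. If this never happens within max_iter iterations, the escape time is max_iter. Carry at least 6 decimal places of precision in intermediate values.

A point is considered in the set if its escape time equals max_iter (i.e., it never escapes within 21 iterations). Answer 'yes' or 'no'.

Answer: no

Derivation:
z_0 = 0 + 0i, c = -1.7200 + -0.9130i
Iter 1: z = -1.7200 + -0.9130i, |z|^2 = 3.7920
Iter 2: z = 0.4048 + 2.2277i, |z|^2 = 5.1266
Escaped at iteration 2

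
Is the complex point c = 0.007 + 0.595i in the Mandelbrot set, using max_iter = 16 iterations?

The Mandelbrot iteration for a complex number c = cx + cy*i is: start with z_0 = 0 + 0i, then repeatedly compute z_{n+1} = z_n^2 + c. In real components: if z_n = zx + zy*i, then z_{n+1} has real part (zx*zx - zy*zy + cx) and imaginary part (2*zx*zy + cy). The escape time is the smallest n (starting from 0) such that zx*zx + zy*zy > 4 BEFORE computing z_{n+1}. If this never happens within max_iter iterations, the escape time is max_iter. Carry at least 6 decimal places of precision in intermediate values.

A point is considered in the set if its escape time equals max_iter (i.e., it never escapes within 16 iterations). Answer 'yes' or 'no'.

z_0 = 0 + 0i, c = 0.0070 + 0.5950i
Iter 1: z = 0.0070 + 0.5950i, |z|^2 = 0.3541
Iter 2: z = -0.3470 + 0.6033i, |z|^2 = 0.4844
Iter 3: z = -0.2366 + 0.1763i, |z|^2 = 0.0871
Iter 4: z = 0.0319 + 0.5116i, |z|^2 = 0.2627
Iter 5: z = -0.2537 + 0.6276i, |z|^2 = 0.4583
Iter 6: z = -0.3226 + 0.2766i, |z|^2 = 0.1805
Iter 7: z = 0.0346 + 0.4166i, |z|^2 = 0.1747
Iter 8: z = -0.1653 + 0.6238i, |z|^2 = 0.4165
Iter 9: z = -0.3548 + 0.3887i, |z|^2 = 0.2770
Iter 10: z = -0.0182 + 0.3192i, |z|^2 = 0.1022
Iter 11: z = -0.0945 + 0.5834i, |z|^2 = 0.3492
Iter 12: z = -0.3244 + 0.4847i, |z|^2 = 0.3402
Iter 13: z = -0.1227 + 0.2806i, |z|^2 = 0.0938
Iter 14: z = -0.0567 + 0.5261i, |z|^2 = 0.2800
Iter 15: z = -0.2666 + 0.5354i, |z|^2 = 0.3577
Did not escape in 16 iterations → in set

Answer: yes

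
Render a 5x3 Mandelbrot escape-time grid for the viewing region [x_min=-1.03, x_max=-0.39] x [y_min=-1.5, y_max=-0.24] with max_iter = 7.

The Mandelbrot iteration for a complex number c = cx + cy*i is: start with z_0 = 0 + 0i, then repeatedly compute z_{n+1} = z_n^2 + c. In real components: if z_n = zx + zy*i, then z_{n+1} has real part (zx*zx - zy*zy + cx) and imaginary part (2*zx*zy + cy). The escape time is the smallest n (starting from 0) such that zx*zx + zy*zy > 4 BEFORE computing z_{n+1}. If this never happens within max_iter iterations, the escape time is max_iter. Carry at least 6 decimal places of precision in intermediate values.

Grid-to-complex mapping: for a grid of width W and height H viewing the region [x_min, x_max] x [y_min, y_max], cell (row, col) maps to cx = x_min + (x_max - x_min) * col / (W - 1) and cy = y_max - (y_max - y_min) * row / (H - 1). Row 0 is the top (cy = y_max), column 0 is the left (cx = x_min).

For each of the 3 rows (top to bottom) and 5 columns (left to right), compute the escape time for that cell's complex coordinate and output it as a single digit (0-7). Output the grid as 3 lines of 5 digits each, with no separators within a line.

Answer: 77777
33445
22222

Derivation:
(row=0, col=0): c = -1.0300 + -0.2400i → escape time 7
(row=0, col=1): c = -0.8700 + -0.2400i → escape time 7
(row=0, col=2): c = -0.7100 + -0.2400i → escape time 7
(row=0, col=3): c = -0.5500 + -0.2400i → escape time 7
(row=0, col=4): c = -0.3900 + -0.2400i → escape time 7
(row=1, col=0): c = -1.0300 + -0.8700i → escape time 3
(row=1, col=1): c = -0.8700 + -0.8700i → escape time 3
(row=1, col=2): c = -0.7100 + -0.8700i → escape time 4
(row=1, col=3): c = -0.5500 + -0.8700i → escape time 4
(row=1, col=4): c = -0.3900 + -0.8700i → escape time 5
(row=2, col=0): c = -1.0300 + -1.5000i → escape time 2
(row=2, col=1): c = -0.8700 + -1.5000i → escape time 2
(row=2, col=2): c = -0.7100 + -1.5000i → escape time 2
(row=2, col=3): c = -0.5500 + -1.5000i → escape time 2
(row=2, col=4): c = -0.3900 + -1.5000i → escape time 2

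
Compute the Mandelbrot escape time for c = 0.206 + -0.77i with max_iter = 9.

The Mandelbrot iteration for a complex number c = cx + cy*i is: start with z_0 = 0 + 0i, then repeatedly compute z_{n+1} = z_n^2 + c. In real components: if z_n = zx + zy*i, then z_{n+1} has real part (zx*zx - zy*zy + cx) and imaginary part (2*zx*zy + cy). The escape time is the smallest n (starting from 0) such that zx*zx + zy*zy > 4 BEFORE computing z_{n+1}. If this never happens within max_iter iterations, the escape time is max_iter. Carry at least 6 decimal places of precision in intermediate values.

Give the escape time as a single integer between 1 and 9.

z_0 = 0 + 0i, c = 0.2060 + -0.7700i
Iter 1: z = 0.2060 + -0.7700i, |z|^2 = 0.6353
Iter 2: z = -0.3445 + -1.0872i, |z|^2 = 1.3007
Iter 3: z = -0.8574 + -0.0210i, |z|^2 = 0.7356
Iter 4: z = 0.9408 + -0.7340i, |z|^2 = 1.4238
Iter 5: z = 0.5522 + -2.1511i, |z|^2 = 4.9322
Escaped at iteration 5

Answer: 5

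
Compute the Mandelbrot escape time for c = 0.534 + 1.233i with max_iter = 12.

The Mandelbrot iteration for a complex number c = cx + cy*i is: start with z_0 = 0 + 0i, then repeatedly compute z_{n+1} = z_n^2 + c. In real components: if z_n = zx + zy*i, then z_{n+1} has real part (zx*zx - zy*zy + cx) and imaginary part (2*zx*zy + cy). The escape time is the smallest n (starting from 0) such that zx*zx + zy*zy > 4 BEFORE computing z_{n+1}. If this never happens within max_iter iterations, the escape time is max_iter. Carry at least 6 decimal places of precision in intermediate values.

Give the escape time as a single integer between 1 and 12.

Answer: 2

Derivation:
z_0 = 0 + 0i, c = 0.5340 + 1.2330i
Iter 1: z = 0.5340 + 1.2330i, |z|^2 = 1.8054
Iter 2: z = -0.7011 + 2.5498i, |z|^2 = 6.9933
Escaped at iteration 2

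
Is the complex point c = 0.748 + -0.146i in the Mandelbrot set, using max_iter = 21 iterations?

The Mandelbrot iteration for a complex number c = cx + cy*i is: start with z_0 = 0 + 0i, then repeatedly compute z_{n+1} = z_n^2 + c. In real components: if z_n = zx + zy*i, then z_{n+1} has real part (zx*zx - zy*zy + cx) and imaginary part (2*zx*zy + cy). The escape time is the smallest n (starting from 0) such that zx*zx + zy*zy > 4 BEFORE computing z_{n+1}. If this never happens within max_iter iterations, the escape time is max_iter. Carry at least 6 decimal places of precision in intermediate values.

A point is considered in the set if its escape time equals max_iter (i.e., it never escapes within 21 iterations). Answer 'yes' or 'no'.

z_0 = 0 + 0i, c = 0.7480 + -0.1460i
Iter 1: z = 0.7480 + -0.1460i, |z|^2 = 0.5808
Iter 2: z = 1.2862 + -0.3644i, |z|^2 = 1.7871
Iter 3: z = 2.2695 + -1.0834i, |z|^2 = 6.3243
Escaped at iteration 3

Answer: no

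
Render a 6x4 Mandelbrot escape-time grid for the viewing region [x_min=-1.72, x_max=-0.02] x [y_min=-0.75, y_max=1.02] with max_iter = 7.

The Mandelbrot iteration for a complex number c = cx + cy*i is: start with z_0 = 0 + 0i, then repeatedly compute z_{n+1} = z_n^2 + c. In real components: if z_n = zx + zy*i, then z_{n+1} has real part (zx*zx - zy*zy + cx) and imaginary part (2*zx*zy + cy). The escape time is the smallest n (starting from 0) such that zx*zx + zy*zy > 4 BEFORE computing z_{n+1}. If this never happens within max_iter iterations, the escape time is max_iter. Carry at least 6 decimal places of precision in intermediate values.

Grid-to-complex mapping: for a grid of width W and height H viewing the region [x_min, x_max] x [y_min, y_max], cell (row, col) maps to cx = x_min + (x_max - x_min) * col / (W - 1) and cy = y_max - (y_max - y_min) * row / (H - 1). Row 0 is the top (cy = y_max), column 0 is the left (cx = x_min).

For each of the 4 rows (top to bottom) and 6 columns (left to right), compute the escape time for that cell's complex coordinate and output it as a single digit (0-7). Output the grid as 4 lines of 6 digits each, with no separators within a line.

(row=0, col=0): c = -1.7200 + 1.0200i → escape time 2
(row=0, col=1): c = -1.3800 + 1.0200i → escape time 3
(row=0, col=2): c = -1.0400 + 1.0200i → escape time 3
(row=0, col=3): c = -0.7000 + 1.0200i → escape time 3
(row=0, col=4): c = -0.3600 + 1.0200i → escape time 5
(row=0, col=5): c = -0.0200 + 1.0200i → escape time 7
(row=1, col=0): c = -1.7200 + 0.4300i → escape time 3
(row=1, col=1): c = -1.3800 + 0.4300i → escape time 4
(row=1, col=2): c = -1.0400 + 0.4300i → escape time 6
(row=1, col=3): c = -0.7000 + 0.4300i → escape time 7
(row=1, col=4): c = -0.3600 + 0.4300i → escape time 7
(row=1, col=5): c = -0.0200 + 0.4300i → escape time 7
(row=2, col=0): c = -1.7200 + -0.1600i → escape time 4
(row=2, col=1): c = -1.3800 + -0.1600i → escape time 7
(row=2, col=2): c = -1.0400 + -0.1600i → escape time 7
(row=2, col=3): c = -0.7000 + -0.1600i → escape time 7
(row=2, col=4): c = -0.3600 + -0.1600i → escape time 7
(row=2, col=5): c = -0.0200 + -0.1600i → escape time 7
(row=3, col=0): c = -1.7200 + -0.7500i → escape time 3
(row=3, col=1): c = -1.3800 + -0.7500i → escape time 3
(row=3, col=2): c = -1.0400 + -0.7500i → escape time 3
(row=3, col=3): c = -0.7000 + -0.7500i → escape time 4
(row=3, col=4): c = -0.3600 + -0.7500i → escape time 7
(row=3, col=5): c = -0.0200 + -0.7500i → escape time 7

Answer: 233357
346777
477777
333477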